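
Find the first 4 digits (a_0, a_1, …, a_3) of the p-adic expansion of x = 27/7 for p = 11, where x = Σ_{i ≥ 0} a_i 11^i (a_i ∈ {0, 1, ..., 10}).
(a_0, …, a_3) = (7, 6, 1, 3)

v_11(27/7) = 0 (numerator and denominator both coprime to 11), so x ∈ ℤ_11^×. Compute digits iteratively via a_i = x_i mod 11, x_{i+1} = (x_i − a_i)/11, with x_0 = x:
  x_0 = 27/7;  a_0 = 7;  x_1 = (x_0 − 7)/11 = -2/7
  x_1 = -2/7;  a_1 = 6;  x_2 = (x_1 − 6)/11 = -4/7
  x_2 = -4/7;  a_2 = 1;  x_3 = (x_2 − 1)/11 = -1/7
  x_3 = -1/7;  a_3 = 3;  x_4 = (x_3 − 3)/11 = -2/7
Digits: (7, 6, 1, 3).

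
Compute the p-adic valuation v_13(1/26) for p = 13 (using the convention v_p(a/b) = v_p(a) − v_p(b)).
v_13(1/26) = -1

Factor powers of 13 from the numerator and denominator of the reduced fraction: 1 = 13^0 · 1 and 26 = 13^1 · 2. Apply v_p(a/b) = v_p(a) − v_p(b): v_13(1/26) = 0 − 1 = -1.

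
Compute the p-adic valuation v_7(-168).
v_7(-168) = 1

v_7(n) is the largest exponent k such that 7^k divides n. Factor out: -168 = -7^1 · 24. (Sign doesn't affect v_p.) So v_7(-168) = 1.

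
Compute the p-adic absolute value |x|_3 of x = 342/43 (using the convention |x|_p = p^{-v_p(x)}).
|342/43|_3 = 1/9

Step 1 — compute v_3(x) by factoring powers of 3 out of the numerator and denominator: v_3(342/43) = 2. Step 2 — apply |x|_p = p^{-v_p(x)} = 3^{-2} = 1/9.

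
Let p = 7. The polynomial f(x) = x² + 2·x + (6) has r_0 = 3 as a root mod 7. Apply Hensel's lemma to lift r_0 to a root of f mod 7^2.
r_1 = 31 (mod 49)

Hensel: r_{i+1} = r_i − f(r_i)·(f′(r_i))^{-1} mod 7^{i+2}, f′(x) = 2x + 2. Iterate:
  r_0 = 3 (mod 7)
  r_1 = 31 (mod 49)
Final: r = 31 satisfies f(r) ≡ 0 mod 7^2.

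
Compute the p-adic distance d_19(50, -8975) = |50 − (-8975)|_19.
d_19(50, -8975) = 1/361

Step 1 — x − y = 50 − (-8975) = 9025. Step 2 — v_19(9025) = 2 (factor: 9025 = (19^2 · 25); the sign does not affect v_p). Step 3 — |x − y|_19 = 19^{-2} = 1/361.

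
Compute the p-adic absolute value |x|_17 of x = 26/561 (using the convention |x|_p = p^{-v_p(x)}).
|26/561|_17 = 17

Step 1 — compute v_17(x) by factoring powers of 17 out of the numerator and denominator: v_17(26/561) = -1. Step 2 — apply |x|_p = p^{-v_p(x)} = 17^{1} = 17.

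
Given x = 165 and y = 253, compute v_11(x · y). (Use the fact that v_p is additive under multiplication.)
v_11(41745) = 2

v_p(x) = 1 (factor: 165 = 11^1 · 15); v_p(y) = 1 (factor: 253 = 11^1 · 23). Additivity: v_p(xy) = v_p(x) + v_p(y) = 1 + 1 = 2. (Direct check: xy = 41745 = 11^2 · (345).)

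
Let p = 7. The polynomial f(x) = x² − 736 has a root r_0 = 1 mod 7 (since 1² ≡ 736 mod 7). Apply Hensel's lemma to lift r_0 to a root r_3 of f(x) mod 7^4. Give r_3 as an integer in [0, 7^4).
r_3 = 1569 (mod 2401)

Hensel's recurrence: r_{i+1} = r_i − f(r_i)·(f′(r_i))^{-1} mod 7^{i+2}, with f′(x) = 2x. Iterate:
  r_0 = 1 (mod 7)
  r_1 = 1 (mod 49)
  r_2 = 197 (mod 343)
  r_3 = 1569 (mod 2401)
Final: r_3 = 1569, and one checks f(r_3) ≡ 0 mod 7^4.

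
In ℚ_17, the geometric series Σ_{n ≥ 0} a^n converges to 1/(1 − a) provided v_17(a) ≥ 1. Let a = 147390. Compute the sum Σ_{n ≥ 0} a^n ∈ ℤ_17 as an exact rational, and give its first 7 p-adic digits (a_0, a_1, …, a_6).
Σ a^n = 1/(1 − a) = -1/147389;  first 7 digits = (1, 0, 0, 13, 1, 0, 16)

v_17(a) = 3 ≥ 1, so the series converges in ℤ_17 to 1/(1 − a) = 1/(1 − 147390) = -1/147389. Expand this rational in ℤ_17: compute digits iteratively via d_i = x_i mod 17, x_{i+1} = (x_i − d_i)/17. The first 7 digits are (1, 0, 0, 13, 1, 0, 16).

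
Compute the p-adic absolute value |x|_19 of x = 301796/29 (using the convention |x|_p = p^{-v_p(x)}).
|301796/29|_19 = 1/6859

Step 1 — compute v_19(x) by factoring powers of 19 out of the numerator and denominator: v_19(301796/29) = 3. Step 2 — apply |x|_p = p^{-v_p(x)} = 19^{-3} = 1/6859.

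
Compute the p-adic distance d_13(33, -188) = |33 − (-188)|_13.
d_13(33, -188) = 1/13

Step 1 — x − y = 33 − (-188) = 221. Step 2 — v_13(221) = 1 (factor: 221 = (13^1 · 17); the sign does not affect v_p). Step 3 — |x − y|_13 = 13^{-1} = 1/13.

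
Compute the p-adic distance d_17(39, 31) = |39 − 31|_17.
d_17(39, 31) = 1

Step 1 — x − y = 39 − 31 = 8. Step 2 — v_17(8) = 0 (factor: 8 = (17^0 · 8); the sign does not affect v_p). Step 3 — |x − y|_17 = 17^{0} = 1.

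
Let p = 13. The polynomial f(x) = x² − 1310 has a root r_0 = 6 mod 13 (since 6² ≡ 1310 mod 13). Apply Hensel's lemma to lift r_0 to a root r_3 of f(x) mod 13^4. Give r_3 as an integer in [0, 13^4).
r_3 = 5830 (mod 28561)

Hensel's recurrence: r_{i+1} = r_i − f(r_i)·(f′(r_i))^{-1} mod 13^{i+2}, with f′(x) = 2x. Iterate:
  r_0 = 6 (mod 13)
  r_1 = 84 (mod 169)
  r_2 = 1436 (mod 2197)
  r_3 = 5830 (mod 28561)
Final: r_3 = 5830, and one checks f(r_3) ≡ 0 mod 13^4.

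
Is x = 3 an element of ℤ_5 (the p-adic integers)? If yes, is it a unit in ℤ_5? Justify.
x ∈ ℤ_5^× (unit); v_5(x) = 0

ℤ_5 = {x ∈ ℚ_5 : v_5(x) ≥ 0} and ℤ_5^× = {x ∈ ℤ_5 : v_5(x) = 0}. Here v_5(3) = v_5(num) − v_5(den) = 0; compare against these criteria.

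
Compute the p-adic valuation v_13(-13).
v_13(-13) = 1

v_13(n) is the largest exponent k such that 13^k divides n. Factor out: -13 = -13^1 · 1. (Sign doesn't affect v_p.) So v_13(-13) = 1.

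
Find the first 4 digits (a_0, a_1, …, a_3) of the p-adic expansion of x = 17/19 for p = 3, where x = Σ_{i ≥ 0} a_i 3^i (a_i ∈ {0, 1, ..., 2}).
(a_0, …, a_3) = (2, 2, 0, 1)

v_3(17/19) = 0 (numerator and denominator both coprime to 3), so x ∈ ℤ_3^×. Compute digits iteratively via a_i = x_i mod 3, x_{i+1} = (x_i − a_i)/3, with x_0 = x:
  x_0 = 17/19;  a_0 = 2;  x_1 = (x_0 − 2)/3 = -7/19
  x_1 = -7/19;  a_1 = 2;  x_2 = (x_1 − 2)/3 = -15/19
  x_2 = -15/19;  a_2 = 0;  x_3 = (x_2 − 0)/3 = -5/19
  x_3 = -5/19;  a_3 = 1;  x_4 = (x_3 − 1)/3 = -8/19
Digits: (2, 2, 0, 1).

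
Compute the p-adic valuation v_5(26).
v_5(26) = 0

v_5(n) is the largest exponent k such that 5^k divides n. Factor out: 26 = 5^0 · 26. (Sign doesn't affect v_p.) So v_5(26) = 0.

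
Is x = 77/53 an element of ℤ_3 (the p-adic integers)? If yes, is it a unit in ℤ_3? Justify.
x ∈ ℤ_3^× (unit); v_3(x) = 0

ℤ_3 = {x ∈ ℚ_3 : v_3(x) ≥ 0} and ℤ_3^× = {x ∈ ℤ_3 : v_3(x) = 0}. Here v_3(77/53) = v_3(num) − v_3(den) = 0; compare against these criteria.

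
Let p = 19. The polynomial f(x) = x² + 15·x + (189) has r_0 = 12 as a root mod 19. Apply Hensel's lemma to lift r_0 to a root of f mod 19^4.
r_3 = 98774 (mod 130321)

Hensel: r_{i+1} = r_i − f(r_i)·(f′(r_i))^{-1} mod 19^{i+2}, f′(x) = 2x + 15. Iterate:
  r_0 = 12 (mod 19)
  r_1 = 221 (mod 361)
  r_2 = 2748 (mod 6859)
  r_3 = 98774 (mod 130321)
Final: r = 98774 satisfies f(r) ≡ 0 mod 19^4.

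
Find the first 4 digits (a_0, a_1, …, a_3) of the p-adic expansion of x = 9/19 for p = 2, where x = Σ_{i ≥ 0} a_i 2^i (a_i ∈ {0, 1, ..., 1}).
(a_0, …, a_3) = (1, 1, 0, 0)

v_2(9/19) = 0 (numerator and denominator both coprime to 2), so x ∈ ℤ_2^×. Compute digits iteratively via a_i = x_i mod 2, x_{i+1} = (x_i − a_i)/2, with x_0 = x:
  x_0 = 9/19;  a_0 = 1;  x_1 = (x_0 − 1)/2 = -5/19
  x_1 = -5/19;  a_1 = 1;  x_2 = (x_1 − 1)/2 = -12/19
  x_2 = -12/19;  a_2 = 0;  x_3 = (x_2 − 0)/2 = -6/19
  x_3 = -6/19;  a_3 = 0;  x_4 = (x_3 − 0)/2 = -3/19
Digits: (1, 1, 0, 0).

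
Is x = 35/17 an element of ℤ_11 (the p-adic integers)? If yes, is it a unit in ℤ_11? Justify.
x ∈ ℤ_11^× (unit); v_11(x) = 0

ℤ_11 = {x ∈ ℚ_11 : v_11(x) ≥ 0} and ℤ_11^× = {x ∈ ℤ_11 : v_11(x) = 0}. Here v_11(35/17) = v_11(num) − v_11(den) = 0; compare against these criteria.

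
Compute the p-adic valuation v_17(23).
v_17(23) = 0

v_17(n) is the largest exponent k such that 17^k divides n. Factor out: 23 = 17^0 · 23. (Sign doesn't affect v_p.) So v_17(23) = 0.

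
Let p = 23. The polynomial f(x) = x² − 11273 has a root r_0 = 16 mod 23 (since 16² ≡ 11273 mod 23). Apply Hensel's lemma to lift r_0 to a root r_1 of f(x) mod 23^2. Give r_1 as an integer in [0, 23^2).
r_1 = 476 (mod 529)

Hensel's recurrence: r_{i+1} = r_i − f(r_i)·(f′(r_i))^{-1} mod 23^{i+2}, with f′(x) = 2x. Iterate:
  r_0 = 16 (mod 23)
  r_1 = 476 (mod 529)
Final: r_1 = 476, and one checks f(r_1) ≡ 0 mod 23^2.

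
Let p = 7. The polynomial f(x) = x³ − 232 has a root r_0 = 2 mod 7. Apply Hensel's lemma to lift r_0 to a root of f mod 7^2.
r_1 = 37 (mod 49)

Hensel: r_{i+1} = r_i − f(r_i)/f′(r_i) mod 7^{i+2}, where f′(x) = 3x². Iterate:
  r_0 = 2 (mod 7)
  r_1 = 37 (mod 49)
Final: r = 37 with f(r) ≡ 0 mod 7^2.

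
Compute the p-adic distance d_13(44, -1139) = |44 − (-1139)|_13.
d_13(44, -1139) = 1/169

Step 1 — x − y = 44 − (-1139) = 1183. Step 2 — v_13(1183) = 2 (factor: 1183 = (13^2 · 7); the sign does not affect v_p). Step 3 — |x − y|_13 = 13^{-2} = 1/169.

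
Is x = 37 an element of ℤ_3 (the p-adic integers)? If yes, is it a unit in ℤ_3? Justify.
x ∈ ℤ_3^× (unit); v_3(x) = 0

ℤ_3 = {x ∈ ℚ_3 : v_3(x) ≥ 0} and ℤ_3^× = {x ∈ ℤ_3 : v_3(x) = 0}. Here v_3(37) = v_3(num) − v_3(den) = 0; compare against these criteria.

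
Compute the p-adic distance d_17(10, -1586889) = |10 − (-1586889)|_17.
d_17(10, -1586889) = 1/83521

Step 1 — x − y = 10 − (-1586889) = 1586899. Step 2 — v_17(1586899) = 4 (factor: 1586899 = (17^4 · 19); the sign does not affect v_p). Step 3 — |x − y|_17 = 17^{-4} = 1/83521.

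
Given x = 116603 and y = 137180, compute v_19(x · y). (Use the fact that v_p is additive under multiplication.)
v_19(15995599540) = 6

v_p(x) = 3 (factor: 116603 = 19^3 · 17); v_p(y) = 3 (factor: 137180 = 19^3 · 20). Additivity: v_p(xy) = v_p(x) + v_p(y) = 3 + 3 = 6. (Direct check: xy = 15995599540 = 19^6 · (340).)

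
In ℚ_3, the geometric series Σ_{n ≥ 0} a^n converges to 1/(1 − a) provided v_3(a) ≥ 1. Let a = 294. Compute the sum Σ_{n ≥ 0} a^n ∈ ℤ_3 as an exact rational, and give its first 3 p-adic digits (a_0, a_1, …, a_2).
Σ a^n = 1/(1 − a) = -1/293;  first 3 digits = (1, 2, 0)

v_3(a) = 1 ≥ 1, so the series converges in ℤ_3 to 1/(1 − a) = 1/(1 − 294) = -1/293. Expand this rational in ℤ_3: compute digits iteratively via d_i = x_i mod 3, x_{i+1} = (x_i − d_i)/3. The first 3 digits are (1, 2, 0).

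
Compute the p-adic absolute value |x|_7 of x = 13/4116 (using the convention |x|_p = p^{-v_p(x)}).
|13/4116|_7 = 343

Step 1 — compute v_7(x) by factoring powers of 7 out of the numerator and denominator: v_7(13/4116) = -3. Step 2 — apply |x|_p = p^{-v_p(x)} = 7^{3} = 343.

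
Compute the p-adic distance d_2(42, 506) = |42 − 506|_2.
d_2(42, 506) = 1/16

Step 1 — x − y = 42 − 506 = -464. Step 2 — v_2(-464) = 4 (factor: -464 = −(2^4 · 29); the sign does not affect v_p). Step 3 — |x − y|_2 = 2^{-4} = 1/16.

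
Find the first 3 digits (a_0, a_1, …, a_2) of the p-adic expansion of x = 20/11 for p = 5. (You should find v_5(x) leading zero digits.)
(a_0, …, a_2) = (0, 4, 2)

v_5(20/11) = 1, so a_0 = ... = a_0 = 0. Factor out: x = 5^1 · u with u = 4/11 a unit in ℤ_5. Expand u iteratively via a_{v+i} = u_i mod 5, u_{i+1} = (u_i − a_{v+i})/5:
  u_0 = 4/11;  a_1 = 4;  u_1 = (u_0 − 4)/5 = -8/11
  u_1 = -8/11;  a_2 = 2;  u_2 = (u_1 − 2)/5 = -6/11
Digits: (0, 4, 2).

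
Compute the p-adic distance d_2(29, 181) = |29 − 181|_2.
d_2(29, 181) = 1/8

Step 1 — x − y = 29 − 181 = -152. Step 2 — v_2(-152) = 3 (factor: -152 = −(2^3 · 19); the sign does not affect v_p). Step 3 — |x − y|_2 = 2^{-3} = 1/8.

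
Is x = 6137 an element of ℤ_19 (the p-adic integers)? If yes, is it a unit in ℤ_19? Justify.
x ∈ ℤ_19 but not a unit; v_19(x) = 2 > 0

ℤ_19 = {x ∈ ℚ_19 : v_19(x) ≥ 0} and ℤ_19^× = {x ∈ ℤ_19 : v_19(x) = 0}. Here v_19(6137) = v_19(num) − v_19(den) = 2; compare against these criteria.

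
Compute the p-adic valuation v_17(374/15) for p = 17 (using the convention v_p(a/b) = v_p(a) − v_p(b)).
v_17(374/15) = 1

Factor powers of 17 from the numerator and denominator of the reduced fraction: 374 = 17^1 · 22 and 15 = 17^0 · 15. Apply v_p(a/b) = v_p(a) − v_p(b): v_17(374/15) = 1 − 0 = 1.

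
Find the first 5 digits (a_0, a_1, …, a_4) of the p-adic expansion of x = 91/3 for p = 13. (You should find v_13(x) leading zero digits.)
(a_0, …, a_4) = (0, 11, 8, 8, 8)

v_13(91/3) = 1, so a_0 = ... = a_0 = 0. Factor out: x = 13^1 · u with u = 7/3 a unit in ℤ_13. Expand u iteratively via a_{v+i} = u_i mod 13, u_{i+1} = (u_i − a_{v+i})/13:
  u_0 = 7/3;  a_1 = 11;  u_1 = (u_0 − 11)/13 = -2/3
  u_1 = -2/3;  a_2 = 8;  u_2 = (u_1 − 8)/13 = -2/3
  u_2 = -2/3;  a_3 = 8;  u_3 = (u_2 − 8)/13 = -2/3
  u_3 = -2/3;  a_4 = 8;  u_4 = (u_3 − 8)/13 = -2/3
Digits: (0, 11, 8, 8, 8).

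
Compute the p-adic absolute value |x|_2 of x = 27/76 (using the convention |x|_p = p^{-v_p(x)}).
|27/76|_2 = 4

Step 1 — compute v_2(x) by factoring powers of 2 out of the numerator and denominator: v_2(27/76) = -2. Step 2 — apply |x|_p = p^{-v_p(x)} = 2^{2} = 4.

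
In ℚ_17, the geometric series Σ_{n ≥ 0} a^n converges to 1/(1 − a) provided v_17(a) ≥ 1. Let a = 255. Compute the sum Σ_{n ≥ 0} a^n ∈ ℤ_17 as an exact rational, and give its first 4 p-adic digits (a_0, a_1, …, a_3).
Σ a^n = 1/(1 − a) = -1/254;  first 4 digits = (1, 15, 4, 5)

v_17(a) = 1 ≥ 1, so the series converges in ℤ_17 to 1/(1 − a) = 1/(1 − 255) = -1/254. Expand this rational in ℤ_17: compute digits iteratively via d_i = x_i mod 17, x_{i+1} = (x_i − d_i)/17. The first 4 digits are (1, 15, 4, 5).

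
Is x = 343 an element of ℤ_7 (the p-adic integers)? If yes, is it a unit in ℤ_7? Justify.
x ∈ ℤ_7 but not a unit; v_7(x) = 3 > 0

ℤ_7 = {x ∈ ℚ_7 : v_7(x) ≥ 0} and ℤ_7^× = {x ∈ ℤ_7 : v_7(x) = 0}. Here v_7(343) = v_7(num) − v_7(den) = 3; compare against these criteria.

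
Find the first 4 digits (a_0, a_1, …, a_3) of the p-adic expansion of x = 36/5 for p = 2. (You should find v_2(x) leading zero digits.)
(a_0, …, a_3) = (0, 0, 1, 0)

v_2(36/5) = 2, so a_0 = ... = a_1 = 0. Factor out: x = 2^2 · u with u = 9/5 a unit in ℤ_2. Expand u iteratively via a_{v+i} = u_i mod 2, u_{i+1} = (u_i − a_{v+i})/2:
  u_0 = 9/5;  a_2 = 1;  u_1 = (u_0 − 1)/2 = 2/5
  u_1 = 2/5;  a_3 = 0;  u_2 = (u_1 − 0)/2 = 1/5
Digits: (0, 0, 1, 0).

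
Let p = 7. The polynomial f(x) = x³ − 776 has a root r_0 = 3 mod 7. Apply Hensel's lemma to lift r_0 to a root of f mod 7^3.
r_2 = 283 (mod 343)

Hensel: r_{i+1} = r_i − f(r_i)/f′(r_i) mod 7^{i+2}, where f′(x) = 3x². Iterate:
  r_0 = 3 (mod 7)
  r_1 = 38 (mod 49)
  r_2 = 283 (mod 343)
Final: r = 283 with f(r) ≡ 0 mod 7^3.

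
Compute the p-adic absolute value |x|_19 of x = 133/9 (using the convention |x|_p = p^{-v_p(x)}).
|133/9|_19 = 1/19

Step 1 — compute v_19(x) by factoring powers of 19 out of the numerator and denominator: v_19(133/9) = 1. Step 2 — apply |x|_p = p^{-v_p(x)} = 19^{-1} = 1/19.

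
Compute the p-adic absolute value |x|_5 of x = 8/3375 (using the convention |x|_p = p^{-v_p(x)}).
|8/3375|_5 = 125

Step 1 — compute v_5(x) by factoring powers of 5 out of the numerator and denominator: v_5(8/3375) = -3. Step 2 — apply |x|_p = p^{-v_p(x)} = 5^{3} = 125.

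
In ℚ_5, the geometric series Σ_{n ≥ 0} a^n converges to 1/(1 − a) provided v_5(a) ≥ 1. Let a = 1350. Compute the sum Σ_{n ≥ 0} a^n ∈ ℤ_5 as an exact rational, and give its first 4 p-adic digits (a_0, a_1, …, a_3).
Σ a^n = 1/(1 − a) = -1/1349;  first 4 digits = (1, 0, 4, 0)

v_5(a) = 2 ≥ 1, so the series converges in ℤ_5 to 1/(1 − a) = 1/(1 − 1350) = -1/1349. Expand this rational in ℤ_5: compute digits iteratively via d_i = x_i mod 5, x_{i+1} = (x_i − d_i)/5. The first 4 digits are (1, 0, 4, 0).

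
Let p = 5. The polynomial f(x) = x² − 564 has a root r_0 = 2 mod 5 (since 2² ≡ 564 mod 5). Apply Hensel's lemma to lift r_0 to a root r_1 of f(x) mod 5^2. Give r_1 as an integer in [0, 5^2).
r_1 = 17 (mod 25)

Hensel's recurrence: r_{i+1} = r_i − f(r_i)·(f′(r_i))^{-1} mod 5^{i+2}, with f′(x) = 2x. Iterate:
  r_0 = 2 (mod 5)
  r_1 = 17 (mod 25)
Final: r_1 = 17, and one checks f(r_1) ≡ 0 mod 5^2.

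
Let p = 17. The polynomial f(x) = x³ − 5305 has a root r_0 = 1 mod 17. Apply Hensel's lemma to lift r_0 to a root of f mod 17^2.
r_1 = 35 (mod 289)

Hensel: r_{i+1} = r_i − f(r_i)/f′(r_i) mod 17^{i+2}, where f′(x) = 3x². Iterate:
  r_0 = 1 (mod 17)
  r_1 = 35 (mod 289)
Final: r = 35 with f(r) ≡ 0 mod 17^2.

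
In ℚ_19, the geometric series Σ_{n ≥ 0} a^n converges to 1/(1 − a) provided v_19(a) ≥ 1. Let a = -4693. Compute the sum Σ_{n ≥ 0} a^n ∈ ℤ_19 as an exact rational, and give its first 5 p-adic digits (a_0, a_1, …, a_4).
Σ a^n = 1/(1 − a) = 1/4694;  first 5 digits = (1, 0, 6, 18, 16)

v_19(a) = 2 ≥ 1, so the series converges in ℤ_19 to 1/(1 − a) = 1/(1 − (-4693)) = 1/4694. Expand this rational in ℤ_19: compute digits iteratively via d_i = x_i mod 19, x_{i+1} = (x_i − d_i)/19. The first 5 digits are (1, 0, 6, 18, 16).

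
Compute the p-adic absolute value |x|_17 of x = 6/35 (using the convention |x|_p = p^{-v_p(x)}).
|6/35|_17 = 1

Step 1 — compute v_17(x) by factoring powers of 17 out of the numerator and denominator: v_17(6/35) = 0. Step 2 — apply |x|_p = p^{-v_p(x)} = 17^{0} = 1.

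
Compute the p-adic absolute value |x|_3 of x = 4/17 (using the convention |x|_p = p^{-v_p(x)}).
|4/17|_3 = 1

Step 1 — compute v_3(x) by factoring powers of 3 out of the numerator and denominator: v_3(4/17) = 0. Step 2 — apply |x|_p = p^{-v_p(x)} = 3^{0} = 1.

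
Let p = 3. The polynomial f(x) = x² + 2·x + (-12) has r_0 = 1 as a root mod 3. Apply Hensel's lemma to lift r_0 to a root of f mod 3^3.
r_2 = 10 (mod 27)

Hensel: r_{i+1} = r_i − f(r_i)·(f′(r_i))^{-1} mod 3^{i+2}, f′(x) = 2x + 2. Iterate:
  r_0 = 1 (mod 3)
  r_1 = 1 (mod 9)
  r_2 = 10 (mod 27)
Final: r = 10 satisfies f(r) ≡ 0 mod 3^3.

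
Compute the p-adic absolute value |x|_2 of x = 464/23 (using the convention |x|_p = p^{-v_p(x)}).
|464/23|_2 = 1/16

Step 1 — compute v_2(x) by factoring powers of 2 out of the numerator and denominator: v_2(464/23) = 4. Step 2 — apply |x|_p = p^{-v_p(x)} = 2^{-4} = 1/16.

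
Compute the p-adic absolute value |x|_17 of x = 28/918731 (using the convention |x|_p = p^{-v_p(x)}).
|28/918731|_17 = 83521

Step 1 — compute v_17(x) by factoring powers of 17 out of the numerator and denominator: v_17(28/918731) = -4. Step 2 — apply |x|_p = p^{-v_p(x)} = 17^{4} = 83521.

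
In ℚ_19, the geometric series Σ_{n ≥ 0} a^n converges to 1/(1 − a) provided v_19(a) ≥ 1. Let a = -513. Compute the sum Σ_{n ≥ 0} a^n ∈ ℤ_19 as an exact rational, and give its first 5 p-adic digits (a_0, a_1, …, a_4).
Σ a^n = 1/(1 − a) = 1/514;  first 5 digits = (1, 11, 5, 1, 3)

v_19(a) = 1 ≥ 1, so the series converges in ℤ_19 to 1/(1 − a) = 1/(1 − (-513)) = 1/514. Expand this rational in ℤ_19: compute digits iteratively via d_i = x_i mod 19, x_{i+1} = (x_i − d_i)/19. The first 5 digits are (1, 11, 5, 1, 3).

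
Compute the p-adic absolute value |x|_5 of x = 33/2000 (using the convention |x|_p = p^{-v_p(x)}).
|33/2000|_5 = 125

Step 1 — compute v_5(x) by factoring powers of 5 out of the numerator and denominator: v_5(33/2000) = -3. Step 2 — apply |x|_p = p^{-v_p(x)} = 5^{3} = 125.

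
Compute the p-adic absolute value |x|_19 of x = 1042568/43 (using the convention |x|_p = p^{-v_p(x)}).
|1042568/43|_19 = 1/130321

Step 1 — compute v_19(x) by factoring powers of 19 out of the numerator and denominator: v_19(1042568/43) = 4. Step 2 — apply |x|_p = p^{-v_p(x)} = 19^{-4} = 1/130321.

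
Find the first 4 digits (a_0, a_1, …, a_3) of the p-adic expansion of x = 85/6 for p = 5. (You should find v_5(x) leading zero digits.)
(a_0, …, a_3) = (0, 2, 1, 4)

v_5(85/6) = 1, so a_0 = ... = a_0 = 0. Factor out: x = 5^1 · u with u = 17/6 a unit in ℤ_5. Expand u iteratively via a_{v+i} = u_i mod 5, u_{i+1} = (u_i − a_{v+i})/5:
  u_0 = 17/6;  a_1 = 2;  u_1 = (u_0 − 2)/5 = 1/6
  u_1 = 1/6;  a_2 = 1;  u_2 = (u_1 − 1)/5 = -1/6
  u_2 = -1/6;  a_3 = 4;  u_3 = (u_2 − 4)/5 = -5/6
Digits: (0, 2, 1, 4).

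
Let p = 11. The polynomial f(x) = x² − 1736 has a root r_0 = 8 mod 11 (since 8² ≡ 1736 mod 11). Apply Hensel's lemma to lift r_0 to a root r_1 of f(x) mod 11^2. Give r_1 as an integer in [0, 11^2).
r_1 = 52 (mod 121)

Hensel's recurrence: r_{i+1} = r_i − f(r_i)·(f′(r_i))^{-1} mod 11^{i+2}, with f′(x) = 2x. Iterate:
  r_0 = 8 (mod 11)
  r_1 = 52 (mod 121)
Final: r_1 = 52, and one checks f(r_1) ≡ 0 mod 11^2.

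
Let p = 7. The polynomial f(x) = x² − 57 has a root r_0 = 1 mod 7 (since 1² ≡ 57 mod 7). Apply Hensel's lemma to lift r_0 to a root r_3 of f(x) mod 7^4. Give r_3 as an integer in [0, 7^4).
r_3 = 1009 (mod 2401)

Hensel's recurrence: r_{i+1} = r_i − f(r_i)·(f′(r_i))^{-1} mod 7^{i+2}, with f′(x) = 2x. Iterate:
  r_0 = 1 (mod 7)
  r_1 = 29 (mod 49)
  r_2 = 323 (mod 343)
  r_3 = 1009 (mod 2401)
Final: r_3 = 1009, and one checks f(r_3) ≡ 0 mod 7^4.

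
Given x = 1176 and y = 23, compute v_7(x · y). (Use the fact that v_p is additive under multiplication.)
v_7(27048) = 2

v_p(x) = 2 (factor: 1176 = 7^2 · 24); v_p(y) = 0 (factor: 23 = 7^0 · 23). Additivity: v_p(xy) = v_p(x) + v_p(y) = 2 + 0 = 2. (Direct check: xy = 27048 = 7^2 · (552).)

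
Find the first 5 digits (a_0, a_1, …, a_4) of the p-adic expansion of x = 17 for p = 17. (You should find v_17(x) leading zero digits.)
(a_0, …, a_4) = (0, 1, 0, 0, 0)

v_17(17) = 1, so a_0 = ... = a_0 = 0. Factor out: x = 17^1 · u with u = 1 a unit in ℤ_17. Expand u iteratively via a_{v+i} = u_i mod 17, u_{i+1} = (u_i − a_{v+i})/17:
  u_0 = 1;  a_1 = 1;  u_1 = (u_0 − 1)/17 = 0
  u_1 = 0;  a_2 = 0;  u_2 = (u_1 − 0)/17 = 0
  u_2 = 0;  a_3 = 0;  u_3 = (u_2 − 0)/17 = 0
  u_3 = 0;  a_4 = 0;  u_4 = (u_3 − 0)/17 = 0
Digits: (0, 1, 0, 0, 0).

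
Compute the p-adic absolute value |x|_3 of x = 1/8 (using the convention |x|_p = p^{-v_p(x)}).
|1/8|_3 = 1

Step 1 — compute v_3(x) by factoring powers of 3 out of the numerator and denominator: v_3(1/8) = 0. Step 2 — apply |x|_p = p^{-v_p(x)} = 3^{0} = 1.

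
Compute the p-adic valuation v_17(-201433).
v_17(-201433) = 3

v_17(n) is the largest exponent k such that 17^k divides n. Factor out: -201433 = -17^3 · 41. (Sign doesn't affect v_p.) So v_17(-201433) = 3.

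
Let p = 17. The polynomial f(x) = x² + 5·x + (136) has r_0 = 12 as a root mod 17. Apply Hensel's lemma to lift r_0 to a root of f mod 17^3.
r_2 = 4415 (mod 4913)

Hensel: r_{i+1} = r_i − f(r_i)·(f′(r_i))^{-1} mod 17^{i+2}, f′(x) = 2x + 5. Iterate:
  r_0 = 12 (mod 17)
  r_1 = 80 (mod 289)
  r_2 = 4415 (mod 4913)
Final: r = 4415 satisfies f(r) ≡ 0 mod 17^3.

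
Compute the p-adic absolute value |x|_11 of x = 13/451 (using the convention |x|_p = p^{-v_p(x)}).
|13/451|_11 = 11

Step 1 — compute v_11(x) by factoring powers of 11 out of the numerator and denominator: v_11(13/451) = -1. Step 2 — apply |x|_p = p^{-v_p(x)} = 11^{1} = 11.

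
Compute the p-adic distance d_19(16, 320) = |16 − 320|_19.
d_19(16, 320) = 1/19

Step 1 — x − y = 16 − 320 = -304. Step 2 — v_19(-304) = 1 (factor: -304 = −(19^1 · 16); the sign does not affect v_p). Step 3 — |x − y|_19 = 19^{-1} = 1/19.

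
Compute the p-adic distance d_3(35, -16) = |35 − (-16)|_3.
d_3(35, -16) = 1/3

Step 1 — x − y = 35 − (-16) = 51. Step 2 — v_3(51) = 1 (factor: 51 = (3^1 · 17); the sign does not affect v_p). Step 3 — |x − y|_3 = 3^{-1} = 1/3.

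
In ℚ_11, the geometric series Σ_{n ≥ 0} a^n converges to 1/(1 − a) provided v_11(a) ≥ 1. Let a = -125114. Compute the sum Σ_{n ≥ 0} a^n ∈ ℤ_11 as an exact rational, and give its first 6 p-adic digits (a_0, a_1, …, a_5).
Σ a^n = 1/(1 − a) = 1/125115;  first 6 digits = (1, 0, 0, 5, 2, 10)

v_11(a) = 3 ≥ 1, so the series converges in ℤ_11 to 1/(1 − a) = 1/(1 − (-125114)) = 1/125115. Expand this rational in ℤ_11: compute digits iteratively via d_i = x_i mod 11, x_{i+1} = (x_i − d_i)/11. The first 6 digits are (1, 0, 0, 5, 2, 10).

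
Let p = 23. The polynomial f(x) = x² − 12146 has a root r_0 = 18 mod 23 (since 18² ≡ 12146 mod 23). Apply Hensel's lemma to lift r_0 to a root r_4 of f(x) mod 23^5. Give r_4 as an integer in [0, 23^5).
r_4 = 2419434 (mod 6436343)

Hensel's recurrence: r_{i+1} = r_i − f(r_i)·(f′(r_i))^{-1} mod 23^{i+2}, with f′(x) = 2x. Iterate:
  r_0 = 18 (mod 23)
  r_1 = 317 (mod 529)
  r_2 = 10368 (mod 12167)
  r_3 = 180706 (mod 279841)
  r_4 = 2419434 (mod 6436343)
Final: r_4 = 2419434, and one checks f(r_4) ≡ 0 mod 23^5.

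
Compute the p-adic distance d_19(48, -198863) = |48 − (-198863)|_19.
d_19(48, -198863) = 1/6859

Step 1 — x − y = 48 − (-198863) = 198911. Step 2 — v_19(198911) = 3 (factor: 198911 = (19^3 · 29); the sign does not affect v_p). Step 3 — |x − y|_19 = 19^{-3} = 1/6859.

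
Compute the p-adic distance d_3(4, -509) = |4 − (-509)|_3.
d_3(4, -509) = 1/27

Step 1 — x − y = 4 − (-509) = 513. Step 2 — v_3(513) = 3 (factor: 513 = (3^3 · 19); the sign does not affect v_p). Step 3 — |x − y|_3 = 3^{-3} = 1/27.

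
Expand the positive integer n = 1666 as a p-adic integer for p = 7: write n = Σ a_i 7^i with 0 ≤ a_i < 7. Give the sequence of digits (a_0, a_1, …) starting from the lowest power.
(a_0, a_1, …) = (0, 0, 6, 4)

Repeated division by 7 gives the digits low-to-high: 1666 = 6·7^2 + 4·7^3. Digit sequence: (0, 0, 6, 4).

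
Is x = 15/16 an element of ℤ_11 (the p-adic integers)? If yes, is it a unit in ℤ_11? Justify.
x ∈ ℤ_11^× (unit); v_11(x) = 0

ℤ_11 = {x ∈ ℚ_11 : v_11(x) ≥ 0} and ℤ_11^× = {x ∈ ℤ_11 : v_11(x) = 0}. Here v_11(15/16) = v_11(num) − v_11(den) = 0; compare against these criteria.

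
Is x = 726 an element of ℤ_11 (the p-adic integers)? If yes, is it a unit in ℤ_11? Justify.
x ∈ ℤ_11 but not a unit; v_11(x) = 2 > 0

ℤ_11 = {x ∈ ℚ_11 : v_11(x) ≥ 0} and ℤ_11^× = {x ∈ ℤ_11 : v_11(x) = 0}. Here v_11(726) = v_11(num) − v_11(den) = 2; compare against these criteria.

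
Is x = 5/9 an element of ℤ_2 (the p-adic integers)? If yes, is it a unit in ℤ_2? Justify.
x ∈ ℤ_2^× (unit); v_2(x) = 0

ℤ_2 = {x ∈ ℚ_2 : v_2(x) ≥ 0} and ℤ_2^× = {x ∈ ℤ_2 : v_2(x) = 0}. Here v_2(5/9) = v_2(num) − v_2(den) = 0; compare against these criteria.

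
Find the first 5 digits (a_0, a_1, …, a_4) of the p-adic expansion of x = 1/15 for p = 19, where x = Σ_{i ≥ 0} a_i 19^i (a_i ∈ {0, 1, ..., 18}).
(a_0, …, a_4) = (14, 17, 13, 17, 13)

v_19(1/15) = 0 (numerator and denominator both coprime to 19), so x ∈ ℤ_19^×. Compute digits iteratively via a_i = x_i mod 19, x_{i+1} = (x_i − a_i)/19, with x_0 = x:
  x_0 = 1/15;  a_0 = 14;  x_1 = (x_0 − 14)/19 = -11/15
  x_1 = -11/15;  a_1 = 17;  x_2 = (x_1 − 17)/19 = -14/15
  x_2 = -14/15;  a_2 = 13;  x_3 = (x_2 − 13)/19 = -11/15
  x_3 = -11/15;  a_3 = 17;  x_4 = (x_3 − 17)/19 = -14/15
  x_4 = -14/15;  a_4 = 13;  x_5 = (x_4 − 13)/19 = -11/15
Digits: (14, 17, 13, 17, 13).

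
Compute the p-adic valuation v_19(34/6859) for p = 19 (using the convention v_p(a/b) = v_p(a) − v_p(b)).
v_19(34/6859) = -3

Factor powers of 19 from the numerator and denominator of the reduced fraction: 34 = 19^0 · 34 and 6859 = 19^3 · 1. Apply v_p(a/b) = v_p(a) − v_p(b): v_19(34/6859) = 0 − 3 = -3.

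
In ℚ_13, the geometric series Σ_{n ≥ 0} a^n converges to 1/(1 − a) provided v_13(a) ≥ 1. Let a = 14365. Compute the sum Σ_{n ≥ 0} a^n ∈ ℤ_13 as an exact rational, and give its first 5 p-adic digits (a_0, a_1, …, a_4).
Σ a^n = 1/(1 − a) = -1/14364;  first 5 digits = (1, 0, 7, 6, 10)

v_13(a) = 2 ≥ 1, so the series converges in ℤ_13 to 1/(1 − a) = 1/(1 − 14365) = -1/14364. Expand this rational in ℤ_13: compute digits iteratively via d_i = x_i mod 13, x_{i+1} = (x_i − d_i)/13. The first 5 digits are (1, 0, 7, 6, 10).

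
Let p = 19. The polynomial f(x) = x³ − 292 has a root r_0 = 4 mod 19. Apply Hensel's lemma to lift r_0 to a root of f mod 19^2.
r_1 = 99 (mod 361)

Hensel: r_{i+1} = r_i − f(r_i)/f′(r_i) mod 19^{i+2}, where f′(x) = 3x². Iterate:
  r_0 = 4 (mod 19)
  r_1 = 99 (mod 361)
Final: r = 99 with f(r) ≡ 0 mod 19^2.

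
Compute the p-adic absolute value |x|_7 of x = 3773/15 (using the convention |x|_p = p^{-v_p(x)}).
|3773/15|_7 = 1/343

Step 1 — compute v_7(x) by factoring powers of 7 out of the numerator and denominator: v_7(3773/15) = 3. Step 2 — apply |x|_p = p^{-v_p(x)} = 7^{-3} = 1/343.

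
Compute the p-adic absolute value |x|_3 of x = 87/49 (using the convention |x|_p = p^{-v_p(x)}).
|87/49|_3 = 1/3

Step 1 — compute v_3(x) by factoring powers of 3 out of the numerator and denominator: v_3(87/49) = 1. Step 2 — apply |x|_p = p^{-v_p(x)} = 3^{-1} = 1/3.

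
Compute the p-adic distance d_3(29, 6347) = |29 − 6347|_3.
d_3(29, 6347) = 1/243

Step 1 — x − y = 29 − 6347 = -6318. Step 2 — v_3(-6318) = 5 (factor: -6318 = −(3^5 · 26); the sign does not affect v_p). Step 3 — |x − y|_3 = 3^{-5} = 1/243.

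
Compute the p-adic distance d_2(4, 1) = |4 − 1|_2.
d_2(4, 1) = 1

Step 1 — x − y = 4 − 1 = 3. Step 2 — v_2(3) = 0 (factor: 3 = (2^0 · 3); the sign does not affect v_p). Step 3 — |x − y|_2 = 2^{0} = 1.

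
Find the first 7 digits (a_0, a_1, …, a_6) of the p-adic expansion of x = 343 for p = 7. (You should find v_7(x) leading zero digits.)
(a_0, …, a_6) = (0, 0, 0, 1, 0, 0, 0)

v_7(343) = 3, so a_0 = ... = a_2 = 0. Factor out: x = 7^3 · u with u = 1 a unit in ℤ_7. Expand u iteratively via a_{v+i} = u_i mod 7, u_{i+1} = (u_i − a_{v+i})/7:
  u_0 = 1;  a_3 = 1;  u_1 = (u_0 − 1)/7 = 0
  u_1 = 0;  a_4 = 0;  u_2 = (u_1 − 0)/7 = 0
  u_2 = 0;  a_5 = 0;  u_3 = (u_2 − 0)/7 = 0
  u_3 = 0;  a_6 = 0;  u_4 = (u_3 − 0)/7 = 0
Digits: (0, 0, 0, 1, 0, 0, 0).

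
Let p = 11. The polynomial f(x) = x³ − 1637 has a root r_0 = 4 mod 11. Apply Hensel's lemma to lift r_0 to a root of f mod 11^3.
r_2 = 730 (mod 1331)

Hensel: r_{i+1} = r_i − f(r_i)/f′(r_i) mod 11^{i+2}, where f′(x) = 3x². Iterate:
  r_0 = 4 (mod 11)
  r_1 = 4 (mod 121)
  r_2 = 730 (mod 1331)
Final: r = 730 with f(r) ≡ 0 mod 11^3.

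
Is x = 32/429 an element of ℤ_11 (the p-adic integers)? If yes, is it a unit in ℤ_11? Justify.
x ∉ ℤ_11 (v_11(x) = -1 < 0)

ℤ_11 = {x ∈ ℚ_11 : v_11(x) ≥ 0} and ℤ_11^× = {x ∈ ℤ_11 : v_11(x) = 0}. Here v_11(32/429) = v_11(num) − v_11(den) = -1; compare against these criteria.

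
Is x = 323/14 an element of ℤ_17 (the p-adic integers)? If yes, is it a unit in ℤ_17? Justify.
x ∈ ℤ_17 but not a unit; v_17(x) = 1 > 0

ℤ_17 = {x ∈ ℚ_17 : v_17(x) ≥ 0} and ℤ_17^× = {x ∈ ℤ_17 : v_17(x) = 0}. Here v_17(323/14) = v_17(num) − v_17(den) = 1; compare against these criteria.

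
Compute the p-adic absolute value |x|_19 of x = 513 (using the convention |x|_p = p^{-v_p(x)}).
|513|_19 = 1/19

Step 1 — compute v_19(x) by factoring powers of 19 out of the numerator and denominator: v_19(513) = 1. Step 2 — apply |x|_p = p^{-v_p(x)} = 19^{-1} = 1/19.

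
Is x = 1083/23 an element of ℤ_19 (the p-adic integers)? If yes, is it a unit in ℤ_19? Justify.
x ∈ ℤ_19 but not a unit; v_19(x) = 2 > 0

ℤ_19 = {x ∈ ℚ_19 : v_19(x) ≥ 0} and ℤ_19^× = {x ∈ ℤ_19 : v_19(x) = 0}. Here v_19(1083/23) = v_19(num) − v_19(den) = 2; compare against these criteria.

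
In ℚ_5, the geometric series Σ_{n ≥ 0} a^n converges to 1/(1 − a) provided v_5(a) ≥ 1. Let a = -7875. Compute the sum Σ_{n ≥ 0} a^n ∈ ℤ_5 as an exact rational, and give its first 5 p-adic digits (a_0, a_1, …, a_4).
Σ a^n = 1/(1 − a) = 1/7876;  first 5 digits = (1, 0, 0, 2, 2)

v_5(a) = 3 ≥ 1, so the series converges in ℤ_5 to 1/(1 − a) = 1/(1 − (-7875)) = 1/7876. Expand this rational in ℤ_5: compute digits iteratively via d_i = x_i mod 5, x_{i+1} = (x_i − d_i)/5. The first 5 digits are (1, 0, 0, 2, 2).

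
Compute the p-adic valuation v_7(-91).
v_7(-91) = 1

v_7(n) is the largest exponent k such that 7^k divides n. Factor out: -91 = -7^1 · 13. (Sign doesn't affect v_p.) So v_7(-91) = 1.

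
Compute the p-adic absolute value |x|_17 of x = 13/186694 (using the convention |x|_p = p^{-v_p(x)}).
|13/186694|_17 = 4913

Step 1 — compute v_17(x) by factoring powers of 17 out of the numerator and denominator: v_17(13/186694) = -3. Step 2 — apply |x|_p = p^{-v_p(x)} = 17^{3} = 4913.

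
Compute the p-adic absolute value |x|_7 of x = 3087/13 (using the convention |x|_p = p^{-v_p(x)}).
|3087/13|_7 = 1/343

Step 1 — compute v_7(x) by factoring powers of 7 out of the numerator and denominator: v_7(3087/13) = 3. Step 2 — apply |x|_p = p^{-v_p(x)} = 7^{-3} = 1/343.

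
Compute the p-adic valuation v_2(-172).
v_2(-172) = 2

v_2(n) is the largest exponent k such that 2^k divides n. Factor out: -172 = -2^2 · 43. (Sign doesn't affect v_p.) So v_2(-172) = 2.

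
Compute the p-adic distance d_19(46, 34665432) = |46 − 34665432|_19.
d_19(46, 34665432) = 1/2476099

Step 1 — x − y = 46 − 34665432 = -34665386. Step 2 — v_19(-34665386) = 5 (factor: -34665386 = −(19^5 · 14); the sign does not affect v_p). Step 3 — |x − y|_19 = 19^{-5} = 1/2476099.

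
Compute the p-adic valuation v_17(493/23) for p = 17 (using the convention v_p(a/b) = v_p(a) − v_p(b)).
v_17(493/23) = 1

Factor powers of 17 from the numerator and denominator of the reduced fraction: 493 = 17^1 · 29 and 23 = 17^0 · 23. Apply v_p(a/b) = v_p(a) − v_p(b): v_17(493/23) = 1 − 0 = 1.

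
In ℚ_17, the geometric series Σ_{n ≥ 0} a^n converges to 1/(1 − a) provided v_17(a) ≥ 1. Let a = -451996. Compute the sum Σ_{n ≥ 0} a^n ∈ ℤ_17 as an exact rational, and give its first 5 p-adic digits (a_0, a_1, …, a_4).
Σ a^n = 1/(1 − a) = 1/451997;  first 5 digits = (1, 0, 0, 10, 11)

v_17(a) = 3 ≥ 1, so the series converges in ℤ_17 to 1/(1 − a) = 1/(1 − (-451996)) = 1/451997. Expand this rational in ℤ_17: compute digits iteratively via d_i = x_i mod 17, x_{i+1} = (x_i − d_i)/17. The first 5 digits are (1, 0, 0, 10, 11).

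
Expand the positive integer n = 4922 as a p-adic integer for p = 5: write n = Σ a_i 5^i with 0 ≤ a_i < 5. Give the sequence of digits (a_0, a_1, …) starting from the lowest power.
(a_0, a_1, …) = (2, 4, 1, 4, 2, 1)

Repeated division by 5 gives the digits low-to-high: 4922 = 2 + 4·5^1 + 1·5^2 + 4·5^3 + 2·5^4 + 1·5^5. Digit sequence: (2, 4, 1, 4, 2, 1).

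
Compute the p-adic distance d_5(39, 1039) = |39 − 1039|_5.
d_5(39, 1039) = 1/125

Step 1 — x − y = 39 − 1039 = -1000. Step 2 — v_5(-1000) = 3 (factor: -1000 = −(5^3 · 8); the sign does not affect v_p). Step 3 — |x − y|_5 = 5^{-3} = 1/125.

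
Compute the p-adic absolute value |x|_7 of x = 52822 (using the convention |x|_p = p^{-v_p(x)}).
|52822|_7 = 1/2401

Step 1 — compute v_7(x) by factoring powers of 7 out of the numerator and denominator: v_7(52822) = 4. Step 2 — apply |x|_p = p^{-v_p(x)} = 7^{-4} = 1/2401.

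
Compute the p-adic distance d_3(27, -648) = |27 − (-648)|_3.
d_3(27, -648) = 1/27

Step 1 — x − y = 27 − (-648) = 675. Step 2 — v_3(675) = 3 (factor: 675 = (3^3 · 25); the sign does not affect v_p). Step 3 — |x − y|_3 = 3^{-3} = 1/27.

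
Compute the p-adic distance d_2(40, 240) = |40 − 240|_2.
d_2(40, 240) = 1/8

Step 1 — x − y = 40 − 240 = -200. Step 2 — v_2(-200) = 3 (factor: -200 = −(2^3 · 25); the sign does not affect v_p). Step 3 — |x − y|_2 = 2^{-3} = 1/8.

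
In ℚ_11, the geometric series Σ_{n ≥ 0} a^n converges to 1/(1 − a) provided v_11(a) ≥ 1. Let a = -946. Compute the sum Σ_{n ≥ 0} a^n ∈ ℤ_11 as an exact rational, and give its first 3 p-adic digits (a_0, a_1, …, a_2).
Σ a^n = 1/(1 − a) = 1/947;  first 3 digits = (1, 2, 7)

v_11(a) = 1 ≥ 1, so the series converges in ℤ_11 to 1/(1 − a) = 1/(1 − (-946)) = 1/947. Expand this rational in ℤ_11: compute digits iteratively via d_i = x_i mod 11, x_{i+1} = (x_i − d_i)/11. The first 3 digits are (1, 2, 7).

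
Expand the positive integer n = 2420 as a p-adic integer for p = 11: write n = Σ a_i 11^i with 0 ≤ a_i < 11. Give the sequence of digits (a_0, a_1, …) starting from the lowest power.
(a_0, a_1, …) = (0, 0, 9, 1)

Repeated division by 11 gives the digits low-to-high: 2420 = 9·11^2 + 1·11^3. Digit sequence: (0, 0, 9, 1).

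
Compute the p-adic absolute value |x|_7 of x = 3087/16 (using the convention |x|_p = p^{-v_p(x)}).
|3087/16|_7 = 1/343

Step 1 — compute v_7(x) by factoring powers of 7 out of the numerator and denominator: v_7(3087/16) = 3. Step 2 — apply |x|_p = p^{-v_p(x)} = 7^{-3} = 1/343.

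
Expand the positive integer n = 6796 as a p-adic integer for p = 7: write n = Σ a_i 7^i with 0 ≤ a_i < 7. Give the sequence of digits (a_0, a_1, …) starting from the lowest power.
(a_0, a_1, …) = (6, 4, 5, 5, 2)

Repeated division by 7 gives the digits low-to-high: 6796 = 6 + 4·7^1 + 5·7^2 + 5·7^3 + 2·7^4. Digit sequence: (6, 4, 5, 5, 2).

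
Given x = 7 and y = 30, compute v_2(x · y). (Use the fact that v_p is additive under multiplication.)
v_2(210) = 1

v_p(x) = 0 (factor: 7 = 2^0 · 7); v_p(y) = 1 (factor: 30 = 2^1 · 15). Additivity: v_p(xy) = v_p(x) + v_p(y) = 0 + 1 = 1. (Direct check: xy = 210 = 2^1 · (105).)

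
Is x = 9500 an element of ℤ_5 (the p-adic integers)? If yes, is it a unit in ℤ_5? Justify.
x ∈ ℤ_5 but not a unit; v_5(x) = 3 > 0

ℤ_5 = {x ∈ ℚ_5 : v_5(x) ≥ 0} and ℤ_5^× = {x ∈ ℤ_5 : v_5(x) = 0}. Here v_5(9500) = v_5(num) − v_5(den) = 3; compare against these criteria.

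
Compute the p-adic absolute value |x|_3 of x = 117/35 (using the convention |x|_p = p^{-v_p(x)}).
|117/35|_3 = 1/9

Step 1 — compute v_3(x) by factoring powers of 3 out of the numerator and denominator: v_3(117/35) = 2. Step 2 — apply |x|_p = p^{-v_p(x)} = 3^{-2} = 1/9.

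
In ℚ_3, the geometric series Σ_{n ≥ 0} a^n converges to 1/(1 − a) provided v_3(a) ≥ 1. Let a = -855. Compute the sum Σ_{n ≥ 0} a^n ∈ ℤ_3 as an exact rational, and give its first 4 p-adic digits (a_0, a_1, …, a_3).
Σ a^n = 1/(1 − a) = 1/856;  first 4 digits = (1, 0, 1, 1)

v_3(a) = 2 ≥ 1, so the series converges in ℤ_3 to 1/(1 − a) = 1/(1 − (-855)) = 1/856. Expand this rational in ℤ_3: compute digits iteratively via d_i = x_i mod 3, x_{i+1} = (x_i − d_i)/3. The first 4 digits are (1, 0, 1, 1).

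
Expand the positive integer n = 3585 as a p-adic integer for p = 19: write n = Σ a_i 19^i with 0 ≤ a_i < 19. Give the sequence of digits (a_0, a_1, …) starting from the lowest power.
(a_0, a_1, …) = (13, 17, 9)

Repeated division by 19 gives the digits low-to-high: 3585 = 13 + 17·19^1 + 9·19^2. Digit sequence: (13, 17, 9).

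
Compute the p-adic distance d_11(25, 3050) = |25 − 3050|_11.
d_11(25, 3050) = 1/121

Step 1 — x − y = 25 − 3050 = -3025. Step 2 — v_11(-3025) = 2 (factor: -3025 = −(11^2 · 25); the sign does not affect v_p). Step 3 — |x − y|_11 = 11^{-2} = 1/121.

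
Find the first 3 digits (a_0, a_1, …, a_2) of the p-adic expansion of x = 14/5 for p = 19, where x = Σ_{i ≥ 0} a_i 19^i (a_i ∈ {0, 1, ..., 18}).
(a_0, …, a_2) = (18, 3, 15)

v_19(14/5) = 0 (numerator and denominator both coprime to 19), so x ∈ ℤ_19^×. Compute digits iteratively via a_i = x_i mod 19, x_{i+1} = (x_i − a_i)/19, with x_0 = x:
  x_0 = 14/5;  a_0 = 18;  x_1 = (x_0 − 18)/19 = -4/5
  x_1 = -4/5;  a_1 = 3;  x_2 = (x_1 − 3)/19 = -1/5
  x_2 = -1/5;  a_2 = 15;  x_3 = (x_2 − 15)/19 = -4/5
Digits: (18, 3, 15).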